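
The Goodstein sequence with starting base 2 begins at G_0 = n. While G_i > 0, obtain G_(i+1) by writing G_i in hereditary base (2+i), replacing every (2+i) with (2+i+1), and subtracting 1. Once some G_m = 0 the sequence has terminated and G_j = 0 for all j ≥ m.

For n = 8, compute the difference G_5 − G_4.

8 —HB2→ 2^(2 + 1) —bump→ 3^(3 + 1) = 81 —(−1)→ 80
80 —HB3→ 2·3^3 + 2·3^2 + 2·3 + 2 —bump→ 2·4^4 + 2·4^2 + 2·4 + 2 = 554 —(−1)→ 553
553 —HB4→ 2·4^4 + 2·4^2 + 2·4 + 1 —bump→ 2·5^5 + 2·5^2 + 2·5 + 1 = 6311 —(−1)→ 6310
6310 —HB5→ 2·5^5 + 2·5^2 + 2·5 —bump→ 2·6^6 + 2·6^2 + 2·6 = 93396 —(−1)→ 93395
93395 —HB6→ 2·6^6 + 2·6^2 + 6 + 5 —bump→ 2·7^7 + 2·7^2 + 7 + 5 = 1647196 —(−1)→ 1647195

1553800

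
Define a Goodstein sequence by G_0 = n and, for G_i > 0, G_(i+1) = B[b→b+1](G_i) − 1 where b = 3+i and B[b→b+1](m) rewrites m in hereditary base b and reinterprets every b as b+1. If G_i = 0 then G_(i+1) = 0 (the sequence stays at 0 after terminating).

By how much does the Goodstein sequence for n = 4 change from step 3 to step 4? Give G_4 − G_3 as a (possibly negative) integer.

-1

step 0: 4 = 3 + 1; sub 4 for 3: 4 + 1; = 5; G_1 = 5−1 = 4
step 1: 4 = 4; sub 5 for 4: 5; = 5; G_2 = 5−1 = 4
step 2: 4 = 4; sub 6 for 5: 4; = 4; G_3 = 4−1 = 3
step 3: 3 = 3; sub 7 for 6: 3; = 3; G_4 = 3−1 = 2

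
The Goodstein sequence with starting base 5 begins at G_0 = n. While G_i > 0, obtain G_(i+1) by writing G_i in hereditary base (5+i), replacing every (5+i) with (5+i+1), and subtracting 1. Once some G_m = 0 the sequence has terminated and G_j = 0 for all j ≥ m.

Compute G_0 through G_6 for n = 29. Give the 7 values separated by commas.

step 0: 29 = 5^2 + 4; sub 6 for 5: 6^2 + 4; = 40; G_1 = 40−1 = 39
step 1: 39 = 6^2 + 3; sub 7 for 6: 7^2 + 3; = 52; G_2 = 52−1 = 51
step 2: 51 = 7^2 + 2; sub 8 for 7: 8^2 + 2; = 66; G_3 = 66−1 = 65
step 3: 65 = 8^2 + 1; sub 9 for 8: 9^2 + 1; = 82; G_4 = 82−1 = 81
step 4: 81 = 9^2; sub 10 for 9: 10^2; = 100; G_5 = 100−1 = 99
step 5: 99 = 9·10 + 9; sub 11 for 10: 9·11 + 9; = 108; G_6 = 108−1 = 107

29, 39, 51, 65, 81, 99, 107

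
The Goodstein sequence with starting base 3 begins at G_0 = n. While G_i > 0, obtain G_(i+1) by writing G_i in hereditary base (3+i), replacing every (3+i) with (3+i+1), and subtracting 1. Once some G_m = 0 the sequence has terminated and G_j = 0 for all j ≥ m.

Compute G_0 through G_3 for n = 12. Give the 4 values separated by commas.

(0) 12|_3 = 3^2 + 3 ↦ 4^2 + 4|_4 = 20 ⇒ 19
(1) 19|_4 = 4^2 + 3 ↦ 5^2 + 3|_5 = 28 ⇒ 27
(2) 27|_5 = 5^2 + 2 ↦ 6^2 + 2|_6 = 38 ⇒ 37

12, 19, 27, 37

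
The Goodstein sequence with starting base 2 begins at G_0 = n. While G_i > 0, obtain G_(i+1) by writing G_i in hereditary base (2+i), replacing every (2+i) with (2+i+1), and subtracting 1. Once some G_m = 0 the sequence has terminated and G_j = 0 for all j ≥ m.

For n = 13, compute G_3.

G_0=13  [base 2] 2^(2 + 1) + 2^2 + 1  →[2↦3]→  3^(3 + 1) + 3^3 + 1 = 109  −1 ⇒ G_1=108
G_1=108  [base 3] 3^(3 + 1) + 3^3  →[3↦4]→  4^(4 + 1) + 4^4 = 1280  −1 ⇒ G_2=1279
G_2=1279  [base 4] 4^(4 + 1) + 3·4^3 + 3·4^2 + 3·4 + 3  →[4↦5]→  5^(5 + 1) + 3·5^3 + 3·5^2 + 3·5 + 3 = 16093  −1 ⇒ G_3=16092
G_3=16092  [base 5] 5^(5 + 1) + 3·5^3 + 3·5^2 + 3·5 + 2  →[5↦6]→  6^(6 + 1) + 3·6^3 + 3·6^2 + 3·6 + 2 = 280712  −1 ⇒ G_4=280711

16092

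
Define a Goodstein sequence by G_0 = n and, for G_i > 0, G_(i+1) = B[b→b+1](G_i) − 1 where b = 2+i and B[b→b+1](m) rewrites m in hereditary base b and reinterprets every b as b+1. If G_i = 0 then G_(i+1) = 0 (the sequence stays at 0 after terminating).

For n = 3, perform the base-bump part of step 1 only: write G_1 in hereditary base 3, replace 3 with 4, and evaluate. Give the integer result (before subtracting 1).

4

G_0 = 3. HB_2(3) = 2 + 1. Bump = 4. G_1 = 3.
G_1 = 3. HB_3(3) = 3. Bump = 4. G_2 = 3.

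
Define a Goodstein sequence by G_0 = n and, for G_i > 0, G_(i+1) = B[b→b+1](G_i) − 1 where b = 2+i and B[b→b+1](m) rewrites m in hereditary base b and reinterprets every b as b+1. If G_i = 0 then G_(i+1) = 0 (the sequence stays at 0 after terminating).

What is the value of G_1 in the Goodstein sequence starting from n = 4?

26

[0] 4 ≡ 2^2 (base 2). Lift 3: 27. −1: 26.
[1] 26 ≡ 2·3^2 + 2·3 + 2 (base 3). Lift 4: 42. −1: 41.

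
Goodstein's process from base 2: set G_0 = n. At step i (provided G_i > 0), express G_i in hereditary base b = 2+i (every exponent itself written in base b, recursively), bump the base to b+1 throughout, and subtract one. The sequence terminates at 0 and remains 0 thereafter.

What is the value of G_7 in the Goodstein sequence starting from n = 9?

base 2: 9 = 2^(2 + 1) + 1; at 3: 3^(3 + 1) + 1 = 82; next = 81
base 3: 81 = 3^(3 + 1); at 4: 4^(4 + 1) = 1024; next = 1023
base 4: 1023 = 3·4^4 + 3·4^3 + 3·4^2 + 3·4 + 3; at 5: 3·5^5 + 3·5^3 + 3·5^2 + 3·5 + 3 = 9843; next = 9842
base 5: 9842 = 3·5^5 + 3·5^3 + 3·5^2 + 3·5 + 2; at 6: 3·6^6 + 3·6^3 + 3·6^2 + 3·6 + 2 = 140744; next = 140743
base 6: 140743 = 3·6^6 + 3·6^3 + 3·6^2 + 3·6 + 1; at 7: 3·7^7 + 3·7^3 + 3·7^2 + 3·7 + 1 = 2471827; next = 2471826
base 7: 2471826 = 3·7^7 + 3·7^3 + 3·7^2 + 3·7; at 8: 3·8^8 + 3·8^3 + 3·8^2 + 3·8 = 50333400; next = 50333399
base 8: 50333399 = 3·8^8 + 3·8^3 + 3·8^2 + 2·8 + 7; at 9: 3·9^9 + 3·9^3 + 3·9^2 + 2·9 + 7 = 1162263922; next = 1162263921
base 9: 1162263921 = 3·9^9 + 3·9^3 + 3·9^2 + 2·9 + 6; at 10: 3·10^10 + 3·10^3 + 3·10^2 + 2·10 + 6 = 30000003326; next = 30000003325

1162263921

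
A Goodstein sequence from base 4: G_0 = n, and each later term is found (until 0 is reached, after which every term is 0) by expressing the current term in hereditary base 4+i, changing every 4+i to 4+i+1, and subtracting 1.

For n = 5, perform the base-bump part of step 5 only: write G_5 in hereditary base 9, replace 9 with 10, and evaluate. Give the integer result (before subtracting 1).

2

i=0: 5 = 4 + 1 (b=4); 4→5: 5 + 1 = 6; 6−1 = 5
i=1: 5 = 5 (b=5); 5→6: 6 = 6; 6−1 = 5
i=2: 5 = 5 (b=6); 6→7: 5 = 5; 5−1 = 4
i=3: 4 = 4 (b=7); 7→8: 4 = 4; 4−1 = 3
i=4: 3 = 3 (b=8); 8→9: 3 = 3; 3−1 = 2
i=5: 2 = 2 (b=9); 9→10: 2 = 2; 2−1 = 1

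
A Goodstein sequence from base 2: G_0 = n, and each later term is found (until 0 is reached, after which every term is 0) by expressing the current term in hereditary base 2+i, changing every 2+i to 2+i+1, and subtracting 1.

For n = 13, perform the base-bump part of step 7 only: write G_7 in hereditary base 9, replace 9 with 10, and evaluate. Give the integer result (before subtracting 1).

100000003326

step 0: 13 = 2^(2 + 1) + 2^2 + 1; sub 3 for 2: 3^(3 + 1) + 3^3 + 1; = 109; G_1 = 109−1 = 108
step 1: 108 = 3^(3 + 1) + 3^3; sub 4 for 3: 4^(4 + 1) + 4^4; = 1280; G_2 = 1280−1 = 1279
step 2: 1279 = 4^(4 + 1) + 3·4^3 + 3·4^2 + 3·4 + 3; sub 5 for 4: 5^(5 + 1) + 3·5^3 + 3·5^2 + 3·5 + 3; = 16093; G_3 = 16093−1 = 16092
step 3: 16092 = 5^(5 + 1) + 3·5^3 + 3·5^2 + 3·5 + 2; sub 6 for 5: 6^(6 + 1) + 3·6^3 + 3·6^2 + 3·6 + 2; = 280712; G_4 = 280712−1 = 280711
step 4: 280711 = 6^(6 + 1) + 3·6^3 + 3·6^2 + 3·6 + 1; sub 7 for 6: 7^(7 + 1) + 3·7^3 + 3·7^2 + 3·7 + 1; = 5765999; G_5 = 5765999−1 = 5765998
step 5: 5765998 = 7^(7 + 1) + 3·7^3 + 3·7^2 + 3·7; sub 8 for 7: 8^(8 + 1) + 3·8^3 + 3·8^2 + 3·8; = 134219480; G_6 = 134219480−1 = 134219479
step 6: 134219479 = 8^(8 + 1) + 3·8^3 + 3·8^2 + 2·8 + 7; sub 9 for 8: 9^(9 + 1) + 3·9^3 + 3·9^2 + 2·9 + 7; = 3486786856; G_7 = 3486786856−1 = 3486786855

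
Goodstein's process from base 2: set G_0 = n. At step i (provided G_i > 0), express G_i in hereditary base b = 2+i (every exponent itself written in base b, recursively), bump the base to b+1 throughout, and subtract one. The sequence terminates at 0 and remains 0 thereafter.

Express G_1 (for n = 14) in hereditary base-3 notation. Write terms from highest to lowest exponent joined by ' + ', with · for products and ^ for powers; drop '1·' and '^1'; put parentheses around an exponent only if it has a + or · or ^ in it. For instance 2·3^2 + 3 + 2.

3^(3 + 1) + 3^3 + 2

[0] 14 ≡ 2^(2 + 1) + 2^2 + 2 (base 2). Lift 3: 111. −1: 110.
[1] 110 ≡ 3^(3 + 1) + 3^3 + 2 (base 3). Lift 4: 1282. −1: 1281.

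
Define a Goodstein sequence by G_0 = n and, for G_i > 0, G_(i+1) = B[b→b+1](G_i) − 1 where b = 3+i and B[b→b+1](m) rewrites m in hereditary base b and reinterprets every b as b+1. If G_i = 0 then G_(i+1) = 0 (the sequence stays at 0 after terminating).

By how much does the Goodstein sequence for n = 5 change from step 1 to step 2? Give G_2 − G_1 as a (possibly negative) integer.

(0) 5|_3 = 3 + 2 ↦ 4 + 2|_4 = 6 ⇒ 5
(1) 5|_4 = 4 + 1 ↦ 5 + 1|_5 = 6 ⇒ 5

0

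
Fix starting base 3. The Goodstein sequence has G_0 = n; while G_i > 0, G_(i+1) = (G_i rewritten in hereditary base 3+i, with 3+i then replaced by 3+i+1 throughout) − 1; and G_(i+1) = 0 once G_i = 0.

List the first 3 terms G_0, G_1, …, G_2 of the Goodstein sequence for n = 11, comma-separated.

11, 17, 25

11 —HB3→ 3^2 + 2 —bump→ 4^2 + 2 = 18 —(−1)→ 17
17 —HB4→ 4^2 + 1 —bump→ 5^2 + 1 = 26 —(−1)→ 25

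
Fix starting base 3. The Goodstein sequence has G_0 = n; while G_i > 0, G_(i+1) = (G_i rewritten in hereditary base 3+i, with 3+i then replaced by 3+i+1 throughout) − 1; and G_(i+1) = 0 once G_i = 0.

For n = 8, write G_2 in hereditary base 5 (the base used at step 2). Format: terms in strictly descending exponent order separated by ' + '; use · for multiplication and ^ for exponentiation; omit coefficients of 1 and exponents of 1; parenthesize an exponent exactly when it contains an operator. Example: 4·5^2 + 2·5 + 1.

base 3: 8 = 2·3 + 2; at 4: 2·4 + 2 = 10; next = 9
base 4: 9 = 2·4 + 1; at 5: 2·5 + 1 = 11; next = 10

2·5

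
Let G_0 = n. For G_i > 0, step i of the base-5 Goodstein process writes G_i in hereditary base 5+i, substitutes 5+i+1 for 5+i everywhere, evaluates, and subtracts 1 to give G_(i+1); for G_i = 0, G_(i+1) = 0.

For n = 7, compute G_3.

7

(0) 7|_5 = 5 + 2 ↦ 6 + 2|_6 = 8 ⇒ 7
(1) 7|_6 = 6 + 1 ↦ 7 + 1|_7 = 8 ⇒ 7
(2) 7|_7 = 7 ↦ 8|_8 = 8 ⇒ 7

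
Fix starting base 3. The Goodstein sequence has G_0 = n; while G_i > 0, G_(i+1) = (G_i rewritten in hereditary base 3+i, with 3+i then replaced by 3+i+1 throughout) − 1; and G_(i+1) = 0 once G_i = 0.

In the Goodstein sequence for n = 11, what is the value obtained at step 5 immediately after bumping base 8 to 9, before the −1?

48

G_0=11  [base 3] 3^2 + 2  →[3↦4]→  4^2 + 2 = 18  −1 ⇒ G_1=17
G_1=17  [base 4] 4^2 + 1  →[4↦5]→  5^2 + 1 = 26  −1 ⇒ G_2=25
G_2=25  [base 5] 5^2  →[5↦6]→  6^2 = 36  −1 ⇒ G_3=35
G_3=35  [base 6] 5·6 + 5  →[6↦7]→  5·7 + 5 = 40  −1 ⇒ G_4=39
G_4=39  [base 7] 5·7 + 4  →[7↦8]→  5·8 + 4 = 44  −1 ⇒ G_5=43
G_5=43  [base 8] 5·8 + 3  →[8↦9]→  5·9 + 3 = 48  −1 ⇒ G_6=47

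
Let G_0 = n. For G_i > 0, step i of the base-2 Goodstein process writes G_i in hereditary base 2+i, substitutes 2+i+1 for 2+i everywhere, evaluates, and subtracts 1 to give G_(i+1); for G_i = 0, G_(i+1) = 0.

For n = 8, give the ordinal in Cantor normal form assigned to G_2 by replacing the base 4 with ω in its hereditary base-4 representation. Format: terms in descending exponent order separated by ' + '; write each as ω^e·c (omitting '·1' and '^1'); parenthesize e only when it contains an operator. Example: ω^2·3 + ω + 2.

(0) 8|_2 = 2^(2 + 1) ↦ 3^(3 + 1)|_3 = 81 ⇒ 80
(1) 80|_3 = 2·3^3 + 2·3^2 + 2·3 + 2 ↦ 2·4^4 + 2·4^2 + 2·4 + 2|_4 = 554 ⇒ 553
(2) 553|_4 = 2·4^4 + 2·4^2 + 2·4 + 1 ↦ 2·5^5 + 2·5^2 + 2·5 + 1|_5 = 6311 ⇒ 6310

ω^ω·2 + ω^2·2 + ω·2 + 1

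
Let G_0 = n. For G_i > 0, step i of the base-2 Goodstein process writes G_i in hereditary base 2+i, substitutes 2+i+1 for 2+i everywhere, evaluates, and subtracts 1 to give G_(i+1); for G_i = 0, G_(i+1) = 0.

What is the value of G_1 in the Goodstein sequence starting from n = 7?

30

[0] 7 ≡ 2^2 + 2 + 1 (base 2). Lift 3: 31. −1: 30.
[1] 30 ≡ 3^3 + 3 (base 3). Lift 4: 260. −1: 259.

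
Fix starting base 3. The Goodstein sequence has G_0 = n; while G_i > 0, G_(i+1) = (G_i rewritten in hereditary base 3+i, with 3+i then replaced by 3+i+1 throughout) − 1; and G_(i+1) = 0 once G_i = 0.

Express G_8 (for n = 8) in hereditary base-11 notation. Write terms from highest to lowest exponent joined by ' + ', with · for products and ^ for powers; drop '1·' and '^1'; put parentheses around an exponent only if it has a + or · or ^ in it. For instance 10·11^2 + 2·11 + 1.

11

i=0: 8 = 2·3 + 2 (b=3); 3→4: 2·4 + 2 = 10; 10−1 = 9
i=1: 9 = 2·4 + 1 (b=4); 4→5: 2·5 + 1 = 11; 11−1 = 10
i=2: 10 = 2·5 (b=5); 5→6: 2·6 = 12; 12−1 = 11
i=3: 11 = 6 + 5 (b=6); 6→7: 7 + 5 = 12; 12−1 = 11
i=4: 11 = 7 + 4 (b=7); 7→8: 8 + 4 = 12; 12−1 = 11
i=5: 11 = 8 + 3 (b=8); 8→9: 9 + 3 = 12; 12−1 = 11
i=6: 11 = 9 + 2 (b=9); 9→10: 10 + 2 = 12; 12−1 = 11
i=7: 11 = 10 + 1 (b=10); 10→11: 11 + 1 = 12; 12−1 = 11
i=8: 11 = 11 (b=11); 11→12: 12 = 12; 12−1 = 11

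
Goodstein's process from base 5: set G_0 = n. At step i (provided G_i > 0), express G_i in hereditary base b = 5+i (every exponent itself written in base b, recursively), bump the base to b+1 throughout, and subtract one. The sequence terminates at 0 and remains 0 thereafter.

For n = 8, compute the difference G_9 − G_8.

[0] 8 ≡ 5 + 3 (base 5). Lift 6: 9. −1: 8.
[1] 8 ≡ 6 + 2 (base 6). Lift 7: 9. −1: 8.
[2] 8 ≡ 7 + 1 (base 7). Lift 8: 9. −1: 8.
[3] 8 ≡ 8 (base 8). Lift 9: 9. −1: 8.
[4] 8 ≡ 8 (base 9). Lift 10: 8. −1: 7.
[5] 7 ≡ 7 (base 10). Lift 11: 7. −1: 6.
[6] 6 ≡ 6 (base 11). Lift 12: 6. −1: 5.
[7] 5 ≡ 5 (base 12). Lift 13: 5. −1: 4.
[8] 4 ≡ 4 (base 13). Lift 14: 4. −1: 3.

-1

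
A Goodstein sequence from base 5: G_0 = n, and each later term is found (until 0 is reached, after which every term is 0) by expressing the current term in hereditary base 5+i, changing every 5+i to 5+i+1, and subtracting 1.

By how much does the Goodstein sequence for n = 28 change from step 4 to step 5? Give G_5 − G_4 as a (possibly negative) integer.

(0) 28|_5 = 5^2 + 3 ↦ 6^2 + 3|_6 = 39 ⇒ 38
(1) 38|_6 = 6^2 + 2 ↦ 7^2 + 2|_7 = 51 ⇒ 50
(2) 50|_7 = 7^2 + 1 ↦ 8^2 + 1|_8 = 65 ⇒ 64
(3) 64|_8 = 8^2 ↦ 9^2|_9 = 81 ⇒ 80
(4) 80|_9 = 8·9 + 8 ↦ 8·10 + 8|_10 = 88 ⇒ 87

7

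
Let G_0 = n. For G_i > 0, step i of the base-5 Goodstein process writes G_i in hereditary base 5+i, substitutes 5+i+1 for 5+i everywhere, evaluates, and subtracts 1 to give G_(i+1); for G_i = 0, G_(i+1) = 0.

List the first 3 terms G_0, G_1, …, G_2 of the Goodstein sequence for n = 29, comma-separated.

i=0: 29 = 5^2 + 4 (b=5); 5→6: 6^2 + 4 = 40; 40−1 = 39
i=1: 39 = 6^2 + 3 (b=6); 6→7: 7^2 + 3 = 52; 52−1 = 51

29, 39, 51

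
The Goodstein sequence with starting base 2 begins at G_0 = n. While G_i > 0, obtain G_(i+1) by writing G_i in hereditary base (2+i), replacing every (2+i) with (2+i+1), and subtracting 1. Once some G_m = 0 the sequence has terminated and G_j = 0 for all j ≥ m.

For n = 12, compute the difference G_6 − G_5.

128452957

G_0 = 12. HB_2(12) = 2^(2 + 1) + 2^2. Bump = 108. G_1 = 107.
G_1 = 107. HB_3(107) = 3^(3 + 1) + 2·3^2 + 2·3 + 2. Bump = 1066. G_2 = 1065.
G_2 = 1065. HB_4(1065) = 4^(4 + 1) + 2·4^2 + 2·4 + 1. Bump = 15686. G_3 = 15685.
G_3 = 15685. HB_5(15685) = 5^(5 + 1) + 2·5^2 + 2·5. Bump = 280020. G_4 = 280019.
G_4 = 280019. HB_6(280019) = 6^(6 + 1) + 2·6^2 + 6 + 5. Bump = 5764911. G_5 = 5764910.
G_5 = 5764910. HB_7(5764910) = 7^(7 + 1) + 2·7^2 + 7 + 4. Bump = 134217868. G_6 = 134217867.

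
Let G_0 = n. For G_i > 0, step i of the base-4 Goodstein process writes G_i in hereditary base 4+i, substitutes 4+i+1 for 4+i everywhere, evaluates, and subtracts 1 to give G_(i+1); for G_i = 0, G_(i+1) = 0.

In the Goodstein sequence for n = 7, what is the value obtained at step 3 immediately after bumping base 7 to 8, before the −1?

8

step 0: 7 = 4 + 3; sub 5 for 4: 5 + 3; = 8; G_1 = 8−1 = 7
step 1: 7 = 5 + 2; sub 6 for 5: 6 + 2; = 8; G_2 = 8−1 = 7
step 2: 7 = 6 + 1; sub 7 for 6: 7 + 1; = 8; G_3 = 8−1 = 7
step 3: 7 = 7; sub 8 for 7: 8; = 8; G_4 = 8−1 = 7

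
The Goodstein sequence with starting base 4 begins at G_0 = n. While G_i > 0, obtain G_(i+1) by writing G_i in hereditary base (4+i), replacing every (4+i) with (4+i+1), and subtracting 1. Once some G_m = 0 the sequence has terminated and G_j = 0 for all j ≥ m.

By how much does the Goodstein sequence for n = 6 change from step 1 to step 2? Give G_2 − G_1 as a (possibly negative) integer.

G_0 = 6. HB_4(6) = 4 + 2. Bump = 7. G_1 = 6.
G_1 = 6. HB_5(6) = 5 + 1. Bump = 7. G_2 = 6.

0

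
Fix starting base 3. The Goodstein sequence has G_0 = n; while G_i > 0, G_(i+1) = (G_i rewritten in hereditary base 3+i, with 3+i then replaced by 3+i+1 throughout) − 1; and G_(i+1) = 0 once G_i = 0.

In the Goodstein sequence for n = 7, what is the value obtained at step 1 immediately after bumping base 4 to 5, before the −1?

10

(0) 7|_3 = 2·3 + 1 ↦ 2·4 + 1|_4 = 9 ⇒ 8
(1) 8|_4 = 2·4 ↦ 2·5|_5 = 10 ⇒ 9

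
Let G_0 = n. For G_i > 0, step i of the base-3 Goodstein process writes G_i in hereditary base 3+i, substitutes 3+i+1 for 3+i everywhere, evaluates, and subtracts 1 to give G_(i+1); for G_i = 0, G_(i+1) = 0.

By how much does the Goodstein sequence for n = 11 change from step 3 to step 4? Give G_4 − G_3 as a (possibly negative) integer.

4

step 0: 11 = 3^2 + 2; sub 4 for 3: 4^2 + 2; = 18; G_1 = 18−1 = 17
step 1: 17 = 4^2 + 1; sub 5 for 4: 5^2 + 1; = 26; G_2 = 26−1 = 25
step 2: 25 = 5^2; sub 6 for 5: 6^2; = 36; G_3 = 36−1 = 35
step 3: 35 = 5·6 + 5; sub 7 for 6: 5·7 + 5; = 40; G_4 = 40−1 = 39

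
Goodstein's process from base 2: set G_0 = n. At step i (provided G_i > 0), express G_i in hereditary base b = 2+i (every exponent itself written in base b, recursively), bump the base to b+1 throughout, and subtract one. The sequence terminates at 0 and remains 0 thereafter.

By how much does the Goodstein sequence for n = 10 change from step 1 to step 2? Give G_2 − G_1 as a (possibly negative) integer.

G_0 = 10. HB_2(10) = 2^(2 + 1) + 2. Bump = 84. G_1 = 83.
G_1 = 83. HB_3(83) = 3^(3 + 1) + 2. Bump = 1026. G_2 = 1025.

942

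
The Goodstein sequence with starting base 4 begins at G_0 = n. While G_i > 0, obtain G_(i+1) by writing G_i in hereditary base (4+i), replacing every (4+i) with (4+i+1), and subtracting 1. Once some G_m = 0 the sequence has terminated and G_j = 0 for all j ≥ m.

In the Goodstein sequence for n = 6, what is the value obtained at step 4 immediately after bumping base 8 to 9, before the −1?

i=0: 6 = 4 + 2 (b=4); 4→5: 5 + 2 = 7; 7−1 = 6
i=1: 6 = 5 + 1 (b=5); 5→6: 6 + 1 = 7; 7−1 = 6
i=2: 6 = 6 (b=6); 6→7: 7 = 7; 7−1 = 6
i=3: 6 = 6 (b=7); 7→8: 6 = 6; 6−1 = 5
i=4: 5 = 5 (b=8); 8→9: 5 = 5; 5−1 = 4

5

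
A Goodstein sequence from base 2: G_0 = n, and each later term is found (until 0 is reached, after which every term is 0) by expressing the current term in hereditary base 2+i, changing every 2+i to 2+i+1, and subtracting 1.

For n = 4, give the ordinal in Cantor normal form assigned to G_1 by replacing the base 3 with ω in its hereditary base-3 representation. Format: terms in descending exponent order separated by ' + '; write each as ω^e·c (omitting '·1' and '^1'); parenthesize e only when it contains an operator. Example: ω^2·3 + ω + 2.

ω^2·2 + ω·2 + 2

step 0: 4 = 2^2; sub 3 for 2: 3^3; = 27; G_1 = 27−1 = 26
step 1: 26 = 2·3^2 + 2·3 + 2; sub 4 for 3: 2·4^2 + 2·4 + 2; = 42; G_2 = 42−1 = 41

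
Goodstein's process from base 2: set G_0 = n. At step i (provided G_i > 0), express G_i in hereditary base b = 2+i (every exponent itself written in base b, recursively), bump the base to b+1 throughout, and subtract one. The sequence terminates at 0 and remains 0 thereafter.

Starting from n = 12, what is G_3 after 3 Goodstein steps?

15685

step 0: 12 = 2^(2 + 1) + 2^2; sub 3 for 2: 3^(3 + 1) + 3^3; = 108; G_1 = 108−1 = 107
step 1: 107 = 3^(3 + 1) + 2·3^2 + 2·3 + 2; sub 4 for 3: 4^(4 + 1) + 2·4^2 + 2·4 + 2; = 1066; G_2 = 1066−1 = 1065
step 2: 1065 = 4^(4 + 1) + 2·4^2 + 2·4 + 1; sub 5 for 4: 5^(5 + 1) + 2·5^2 + 2·5 + 1; = 15686; G_3 = 15686−1 = 15685
step 3: 15685 = 5^(5 + 1) + 2·5^2 + 2·5; sub 6 for 5: 6^(6 + 1) + 2·6^2 + 2·6; = 280020; G_4 = 280020−1 = 280019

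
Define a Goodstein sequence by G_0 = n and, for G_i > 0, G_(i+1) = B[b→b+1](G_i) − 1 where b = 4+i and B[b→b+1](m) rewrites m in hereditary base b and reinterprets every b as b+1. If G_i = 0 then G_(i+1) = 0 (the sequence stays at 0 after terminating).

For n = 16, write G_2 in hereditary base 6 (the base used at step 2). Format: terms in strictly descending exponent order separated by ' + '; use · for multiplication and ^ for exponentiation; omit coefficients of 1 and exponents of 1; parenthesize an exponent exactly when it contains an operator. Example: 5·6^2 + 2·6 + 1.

4·6 + 3

step 0: 16 = 4^2; sub 5 for 4: 5^2; = 25; G_1 = 25−1 = 24
step 1: 24 = 4·5 + 4; sub 6 for 5: 4·6 + 4; = 28; G_2 = 28−1 = 27
step 2: 27 = 4·6 + 3; sub 7 for 6: 4·7 + 3; = 31; G_3 = 31−1 = 30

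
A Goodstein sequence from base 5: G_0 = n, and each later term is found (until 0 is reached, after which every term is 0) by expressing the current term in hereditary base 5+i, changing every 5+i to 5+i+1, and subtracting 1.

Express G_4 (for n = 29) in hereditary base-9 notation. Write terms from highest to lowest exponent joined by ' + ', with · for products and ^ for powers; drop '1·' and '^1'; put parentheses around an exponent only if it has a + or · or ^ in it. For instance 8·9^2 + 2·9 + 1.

[0] 29 ≡ 5^2 + 4 (base 5). Lift 6: 40. −1: 39.
[1] 39 ≡ 6^2 + 3 (base 6). Lift 7: 52. −1: 51.
[2] 51 ≡ 7^2 + 2 (base 7). Lift 8: 66. −1: 65.
[3] 65 ≡ 8^2 + 1 (base 8). Lift 9: 82. −1: 81.

9^2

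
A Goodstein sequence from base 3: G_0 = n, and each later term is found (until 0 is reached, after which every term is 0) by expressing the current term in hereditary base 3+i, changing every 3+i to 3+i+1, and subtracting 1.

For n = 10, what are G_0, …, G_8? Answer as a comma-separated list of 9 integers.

base 3: 10 = 3^2 + 1; at 4: 4^2 + 1 = 17; next = 16
base 4: 16 = 4^2; at 5: 5^2 = 25; next = 24
base 5: 24 = 4·5 + 4; at 6: 4·6 + 4 = 28; next = 27
base 6: 27 = 4·6 + 3; at 7: 4·7 + 3 = 31; next = 30
base 7: 30 = 4·7 + 2; at 8: 4·8 + 2 = 34; next = 33
base 8: 33 = 4·8 + 1; at 9: 4·9 + 1 = 37; next = 36
base 9: 36 = 4·9; at 10: 4·10 = 40; next = 39
base 10: 39 = 3·10 + 9; at 11: 3·11 + 9 = 42; next = 41

10, 16, 24, 27, 30, 33, 36, 39, 41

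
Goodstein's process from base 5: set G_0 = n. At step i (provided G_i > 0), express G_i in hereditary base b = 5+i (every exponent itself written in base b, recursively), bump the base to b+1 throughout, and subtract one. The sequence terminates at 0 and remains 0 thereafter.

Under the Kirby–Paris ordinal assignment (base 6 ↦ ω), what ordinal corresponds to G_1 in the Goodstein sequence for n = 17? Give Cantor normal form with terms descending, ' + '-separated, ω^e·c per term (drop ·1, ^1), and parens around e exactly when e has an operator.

ω·3 + 1

17 —HB5→ 3·5 + 2 —bump→ 3·6 + 2 = 20 —(−1)→ 19
19 —HB6→ 3·6 + 1 —bump→ 3·7 + 1 = 22 —(−1)→ 21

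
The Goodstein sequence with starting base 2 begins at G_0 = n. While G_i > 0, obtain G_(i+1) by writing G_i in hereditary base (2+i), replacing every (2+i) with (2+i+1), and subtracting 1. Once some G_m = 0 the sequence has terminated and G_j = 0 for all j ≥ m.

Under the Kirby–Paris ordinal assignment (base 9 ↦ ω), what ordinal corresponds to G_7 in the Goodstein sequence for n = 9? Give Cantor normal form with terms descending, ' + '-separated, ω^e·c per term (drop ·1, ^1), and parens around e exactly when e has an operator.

(0) 9|_2 = 2^(2 + 1) + 1 ↦ 3^(3 + 1) + 1|_3 = 82 ⇒ 81
(1) 81|_3 = 3^(3 + 1) ↦ 4^(4 + 1)|_4 = 1024 ⇒ 1023
(2) 1023|_4 = 3·4^4 + 3·4^3 + 3·4^2 + 3·4 + 3 ↦ 3·5^5 + 3·5^3 + 3·5^2 + 3·5 + 3|_5 = 9843 ⇒ 9842
(3) 9842|_5 = 3·5^5 + 3·5^3 + 3·5^2 + 3·5 + 2 ↦ 3·6^6 + 3·6^3 + 3·6^2 + 3·6 + 2|_6 = 140744 ⇒ 140743
(4) 140743|_6 = 3·6^6 + 3·6^3 + 3·6^2 + 3·6 + 1 ↦ 3·7^7 + 3·7^3 + 3·7^2 + 3·7 + 1|_7 = 2471827 ⇒ 2471826
(5) 2471826|_7 = 3·7^7 + 3·7^3 + 3·7^2 + 3·7 ↦ 3·8^8 + 3·8^3 + 3·8^2 + 3·8|_8 = 50333400 ⇒ 50333399
(6) 50333399|_8 = 3·8^8 + 3·8^3 + 3·8^2 + 2·8 + 7 ↦ 3·9^9 + 3·9^3 + 3·9^2 + 2·9 + 7|_9 = 1162263922 ⇒ 1162263921
(7) 1162263921|_9 = 3·9^9 + 3·9^3 + 3·9^2 + 2·9 + 6 ↦ 3·10^10 + 3·10^3 + 3·10^2 + 2·10 + 6|_10 = 30000003326 ⇒ 30000003325

ω^ω·3 + ω^3·3 + ω^2·3 + ω·2 + 6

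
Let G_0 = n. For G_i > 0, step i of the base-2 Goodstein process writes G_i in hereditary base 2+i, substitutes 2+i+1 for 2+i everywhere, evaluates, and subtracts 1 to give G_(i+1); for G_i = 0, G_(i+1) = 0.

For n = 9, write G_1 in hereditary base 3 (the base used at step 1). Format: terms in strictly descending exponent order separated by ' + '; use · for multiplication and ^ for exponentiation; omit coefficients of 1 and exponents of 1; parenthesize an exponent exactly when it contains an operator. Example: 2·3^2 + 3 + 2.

(0) 9|_2 = 2^(2 + 1) + 1 ↦ 3^(3 + 1) + 1|_3 = 82 ⇒ 81
(1) 81|_3 = 3^(3 + 1) ↦ 4^(4 + 1)|_4 = 1024 ⇒ 1023

3^(3 + 1)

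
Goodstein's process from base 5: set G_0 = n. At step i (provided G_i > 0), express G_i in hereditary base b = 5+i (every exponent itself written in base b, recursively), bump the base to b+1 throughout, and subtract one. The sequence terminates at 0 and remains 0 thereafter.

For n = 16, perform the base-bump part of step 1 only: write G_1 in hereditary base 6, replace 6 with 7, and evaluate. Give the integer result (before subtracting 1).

G_0 = 16. HB_5(16) = 3·5 + 1. Bump = 19. G_1 = 18.
G_1 = 18. HB_6(18) = 3·6. Bump = 21. G_2 = 20.

21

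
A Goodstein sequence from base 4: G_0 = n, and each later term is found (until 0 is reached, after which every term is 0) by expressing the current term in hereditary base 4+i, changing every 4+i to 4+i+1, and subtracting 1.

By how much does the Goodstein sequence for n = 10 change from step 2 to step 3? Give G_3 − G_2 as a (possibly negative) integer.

(0) 10|_4 = 2·4 + 2 ↦ 2·5 + 2|_5 = 12 ⇒ 11
(1) 11|_5 = 2·5 + 1 ↦ 2·6 + 1|_6 = 13 ⇒ 12
(2) 12|_6 = 2·6 ↦ 2·7|_7 = 14 ⇒ 13

1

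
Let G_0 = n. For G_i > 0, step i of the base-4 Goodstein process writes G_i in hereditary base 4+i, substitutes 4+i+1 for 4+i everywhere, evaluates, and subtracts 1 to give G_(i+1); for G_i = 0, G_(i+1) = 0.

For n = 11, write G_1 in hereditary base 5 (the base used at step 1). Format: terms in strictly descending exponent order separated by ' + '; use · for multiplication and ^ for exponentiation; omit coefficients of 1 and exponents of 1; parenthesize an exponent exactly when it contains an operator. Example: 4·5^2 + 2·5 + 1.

(0) 11|_4 = 2·4 + 3 ↦ 2·5 + 3|_5 = 13 ⇒ 12
(1) 12|_5 = 2·5 + 2 ↦ 2·6 + 2|_6 = 14 ⇒ 13

2·5 + 2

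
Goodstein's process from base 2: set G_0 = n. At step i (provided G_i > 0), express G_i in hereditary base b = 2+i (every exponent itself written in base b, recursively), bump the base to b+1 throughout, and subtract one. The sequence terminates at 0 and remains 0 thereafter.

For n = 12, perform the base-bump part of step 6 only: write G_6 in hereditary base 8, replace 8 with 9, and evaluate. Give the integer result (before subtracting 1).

step 0: 12 = 2^(2 + 1) + 2^2; sub 3 for 2: 3^(3 + 1) + 3^3; = 108; G_1 = 108−1 = 107
step 1: 107 = 3^(3 + 1) + 2·3^2 + 2·3 + 2; sub 4 for 3: 4^(4 + 1) + 2·4^2 + 2·4 + 2; = 1066; G_2 = 1066−1 = 1065
step 2: 1065 = 4^(4 + 1) + 2·4^2 + 2·4 + 1; sub 5 for 4: 5^(5 + 1) + 2·5^2 + 2·5 + 1; = 15686; G_3 = 15686−1 = 15685
step 3: 15685 = 5^(5 + 1) + 2·5^2 + 2·5; sub 6 for 5: 6^(6 + 1) + 2·6^2 + 2·6; = 280020; G_4 = 280020−1 = 280019
step 4: 280019 = 6^(6 + 1) + 2·6^2 + 6 + 5; sub 7 for 6: 7^(7 + 1) + 2·7^2 + 7 + 5; = 5764911; G_5 = 5764911−1 = 5764910
step 5: 5764910 = 7^(7 + 1) + 2·7^2 + 7 + 4; sub 8 for 7: 8^(8 + 1) + 2·8^2 + 8 + 4; = 134217868; G_6 = 134217868−1 = 134217867

3486784575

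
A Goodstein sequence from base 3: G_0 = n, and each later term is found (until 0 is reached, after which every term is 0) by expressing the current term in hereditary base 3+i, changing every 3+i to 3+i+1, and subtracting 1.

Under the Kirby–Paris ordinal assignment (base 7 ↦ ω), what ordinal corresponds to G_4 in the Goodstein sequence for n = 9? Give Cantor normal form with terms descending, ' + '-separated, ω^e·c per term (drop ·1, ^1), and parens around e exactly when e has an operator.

ω·3

G_0=9  [base 3] 3^2  →[3↦4]→  4^2 = 16  −1 ⇒ G_1=15
G_1=15  [base 4] 3·4 + 3  →[4↦5]→  3·5 + 3 = 18  −1 ⇒ G_2=17
G_2=17  [base 5] 3·5 + 2  →[5↦6]→  3·6 + 2 = 20  −1 ⇒ G_3=19
G_3=19  [base 6] 3·6 + 1  →[6↦7]→  3·7 + 1 = 22  −1 ⇒ G_4=21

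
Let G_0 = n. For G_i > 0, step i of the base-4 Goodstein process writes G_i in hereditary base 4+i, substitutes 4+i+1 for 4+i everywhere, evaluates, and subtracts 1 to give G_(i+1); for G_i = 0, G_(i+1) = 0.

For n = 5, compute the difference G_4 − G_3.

step 0: 5 = 4 + 1; sub 5 for 4: 5 + 1; = 6; G_1 = 6−1 = 5
step 1: 5 = 5; sub 6 for 5: 6; = 6; G_2 = 6−1 = 5
step 2: 5 = 5; sub 7 for 6: 5; = 5; G_3 = 5−1 = 4
step 3: 4 = 4; sub 8 for 7: 4; = 4; G_4 = 4−1 = 3

-1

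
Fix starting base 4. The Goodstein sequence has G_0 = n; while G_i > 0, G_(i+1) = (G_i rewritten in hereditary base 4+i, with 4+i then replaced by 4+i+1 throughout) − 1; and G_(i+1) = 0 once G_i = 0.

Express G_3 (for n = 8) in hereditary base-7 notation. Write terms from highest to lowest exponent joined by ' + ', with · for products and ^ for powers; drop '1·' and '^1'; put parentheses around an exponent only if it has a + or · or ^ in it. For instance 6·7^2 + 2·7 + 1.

(0) 8|_4 = 2·4 ↦ 2·5|_5 = 10 ⇒ 9
(1) 9|_5 = 5 + 4 ↦ 6 + 4|_6 = 10 ⇒ 9
(2) 9|_6 = 6 + 3 ↦ 7 + 3|_7 = 10 ⇒ 9
(3) 9|_7 = 7 + 2 ↦ 8 + 2|_8 = 10 ⇒ 9

7 + 2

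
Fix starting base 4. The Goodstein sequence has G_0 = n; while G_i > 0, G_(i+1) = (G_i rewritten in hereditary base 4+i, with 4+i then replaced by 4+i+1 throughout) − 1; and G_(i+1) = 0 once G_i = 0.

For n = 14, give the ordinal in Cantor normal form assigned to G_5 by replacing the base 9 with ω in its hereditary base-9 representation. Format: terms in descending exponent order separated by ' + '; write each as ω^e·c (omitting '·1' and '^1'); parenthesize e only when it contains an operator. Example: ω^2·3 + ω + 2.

ω·2 + 4

(0) 14|_4 = 3·4 + 2 ↦ 3·5 + 2|_5 = 17 ⇒ 16
(1) 16|_5 = 3·5 + 1 ↦ 3·6 + 1|_6 = 19 ⇒ 18
(2) 18|_6 = 3·6 ↦ 3·7|_7 = 21 ⇒ 20
(3) 20|_7 = 2·7 + 6 ↦ 2·8 + 6|_8 = 22 ⇒ 21
(4) 21|_8 = 2·8 + 5 ↦ 2·9 + 5|_9 = 23 ⇒ 22
(5) 22|_9 = 2·9 + 4 ↦ 2·10 + 4|_10 = 24 ⇒ 23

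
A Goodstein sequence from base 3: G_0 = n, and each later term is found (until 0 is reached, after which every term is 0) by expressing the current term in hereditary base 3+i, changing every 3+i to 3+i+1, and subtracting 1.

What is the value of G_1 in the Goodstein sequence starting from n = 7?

8

[0] 7 ≡ 2·3 + 1 (base 3). Lift 4: 9. −1: 8.
[1] 8 ≡ 2·4 (base 4). Lift 5: 10. −1: 9.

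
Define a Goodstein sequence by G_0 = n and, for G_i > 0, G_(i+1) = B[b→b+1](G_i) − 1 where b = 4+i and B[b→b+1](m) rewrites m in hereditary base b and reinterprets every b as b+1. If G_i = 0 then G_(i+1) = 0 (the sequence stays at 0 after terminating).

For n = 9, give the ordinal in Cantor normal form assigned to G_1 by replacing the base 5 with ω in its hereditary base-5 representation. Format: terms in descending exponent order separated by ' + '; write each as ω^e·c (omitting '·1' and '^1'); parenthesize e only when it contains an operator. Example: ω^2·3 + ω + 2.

ω·2

base 4: 9 = 2·4 + 1; at 5: 2·5 + 1 = 11; next = 10
base 5: 10 = 2·5; at 6: 2·6 = 12; next = 11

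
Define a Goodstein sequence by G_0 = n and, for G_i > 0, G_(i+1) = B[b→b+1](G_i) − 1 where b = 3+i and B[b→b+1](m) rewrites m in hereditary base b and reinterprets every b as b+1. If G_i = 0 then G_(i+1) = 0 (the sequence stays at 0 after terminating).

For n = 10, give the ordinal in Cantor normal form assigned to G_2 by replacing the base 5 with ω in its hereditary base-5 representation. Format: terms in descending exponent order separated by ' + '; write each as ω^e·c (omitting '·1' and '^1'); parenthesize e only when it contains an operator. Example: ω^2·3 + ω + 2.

ω·4 + 4

base 3: 10 = 3^2 + 1; at 4: 4^2 + 1 = 17; next = 16
base 4: 16 = 4^2; at 5: 5^2 = 25; next = 24
base 5: 24 = 4·5 + 4; at 6: 4·6 + 4 = 28; next = 27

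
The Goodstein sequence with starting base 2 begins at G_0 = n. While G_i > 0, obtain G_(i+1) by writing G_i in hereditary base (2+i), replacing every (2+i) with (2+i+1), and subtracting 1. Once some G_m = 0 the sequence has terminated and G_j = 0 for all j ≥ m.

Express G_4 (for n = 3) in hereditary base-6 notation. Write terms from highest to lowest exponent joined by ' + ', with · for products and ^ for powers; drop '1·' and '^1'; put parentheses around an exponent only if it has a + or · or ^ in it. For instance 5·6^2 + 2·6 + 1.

[0] 3 ≡ 2 + 1 (base 2). Lift 3: 4. −1: 3.
[1] 3 ≡ 3 (base 3). Lift 4: 4. −1: 3.
[2] 3 ≡ 3 (base 4). Lift 5: 3. −1: 2.
[3] 2 ≡ 2 (base 5). Lift 6: 2. −1: 1.
[4] 1 ≡ 1 (base 6). Lift 7: 1. −1: 0.

1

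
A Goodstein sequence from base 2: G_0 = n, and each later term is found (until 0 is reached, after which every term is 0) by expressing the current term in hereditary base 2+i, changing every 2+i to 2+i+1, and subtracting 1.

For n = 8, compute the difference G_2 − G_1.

8 —HB2→ 2^(2 + 1) —bump→ 3^(3 + 1) = 81 —(−1)→ 80
80 —HB3→ 2·3^3 + 2·3^2 + 2·3 + 2 —bump→ 2·4^4 + 2·4^2 + 2·4 + 2 = 554 —(−1)→ 553

473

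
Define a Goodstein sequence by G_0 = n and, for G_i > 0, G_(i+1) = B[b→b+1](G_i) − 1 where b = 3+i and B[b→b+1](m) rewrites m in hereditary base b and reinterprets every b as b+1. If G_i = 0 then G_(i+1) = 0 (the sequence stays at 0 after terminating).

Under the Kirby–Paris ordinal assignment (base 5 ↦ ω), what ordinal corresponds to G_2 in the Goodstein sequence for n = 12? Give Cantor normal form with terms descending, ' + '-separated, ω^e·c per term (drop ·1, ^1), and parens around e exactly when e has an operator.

12 —HB3→ 3^2 + 3 —bump→ 4^2 + 4 = 20 —(−1)→ 19
19 —HB4→ 4^2 + 3 —bump→ 5^2 + 3 = 28 —(−1)→ 27
27 —HB5→ 5^2 + 2 —bump→ 6^2 + 2 = 38 —(−1)→ 37

ω^2 + 2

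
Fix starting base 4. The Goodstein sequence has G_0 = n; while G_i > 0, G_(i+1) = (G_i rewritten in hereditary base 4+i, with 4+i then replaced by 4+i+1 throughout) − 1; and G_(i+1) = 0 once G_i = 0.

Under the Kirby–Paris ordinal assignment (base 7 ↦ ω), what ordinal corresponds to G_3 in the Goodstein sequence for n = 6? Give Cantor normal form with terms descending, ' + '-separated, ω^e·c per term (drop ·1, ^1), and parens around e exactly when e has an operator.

base 4: 6 = 4 + 2; at 5: 5 + 2 = 7; next = 6
base 5: 6 = 5 + 1; at 6: 6 + 1 = 7; next = 6
base 6: 6 = 6; at 7: 7 = 7; next = 6
base 7: 6 = 6; at 8: 6 = 6; next = 5

6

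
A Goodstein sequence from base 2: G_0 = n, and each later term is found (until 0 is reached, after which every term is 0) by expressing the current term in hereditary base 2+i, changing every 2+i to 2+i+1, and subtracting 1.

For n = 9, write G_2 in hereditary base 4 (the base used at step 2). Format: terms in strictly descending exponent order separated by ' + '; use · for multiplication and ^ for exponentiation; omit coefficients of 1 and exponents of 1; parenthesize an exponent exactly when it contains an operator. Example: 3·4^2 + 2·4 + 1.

base 2: 9 = 2^(2 + 1) + 1; at 3: 3^(3 + 1) + 1 = 82; next = 81
base 3: 81 = 3^(3 + 1); at 4: 4^(4 + 1) = 1024; next = 1023

3·4^4 + 3·4^3 + 3·4^2 + 3·4 + 3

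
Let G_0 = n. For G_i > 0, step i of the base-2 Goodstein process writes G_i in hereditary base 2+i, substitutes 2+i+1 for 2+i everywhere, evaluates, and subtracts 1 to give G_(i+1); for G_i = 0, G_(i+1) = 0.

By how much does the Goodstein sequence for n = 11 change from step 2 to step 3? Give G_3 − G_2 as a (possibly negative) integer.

14600

G_0=11  [base 2] 2^(2 + 1) + 2 + 1  →[2↦3]→  3^(3 + 1) + 3 + 1 = 85  −1 ⇒ G_1=84
G_1=84  [base 3] 3^(3 + 1) + 3  →[3↦4]→  4^(4 + 1) + 4 = 1028  −1 ⇒ G_2=1027
G_2=1027  [base 4] 4^(4 + 1) + 3  →[4↦5]→  5^(5 + 1) + 3 = 15628  −1 ⇒ G_3=15627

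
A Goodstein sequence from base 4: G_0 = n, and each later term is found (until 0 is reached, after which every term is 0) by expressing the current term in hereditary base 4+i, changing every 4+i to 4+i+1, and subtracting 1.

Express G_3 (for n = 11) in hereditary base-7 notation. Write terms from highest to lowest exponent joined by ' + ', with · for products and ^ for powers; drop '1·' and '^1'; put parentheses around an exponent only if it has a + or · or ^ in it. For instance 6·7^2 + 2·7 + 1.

2·7

G_0 = 11. HB_4(11) = 2·4 + 3. Bump = 13. G_1 = 12.
G_1 = 12. HB_5(12) = 2·5 + 2. Bump = 14. G_2 = 13.
G_2 = 13. HB_6(13) = 2·6 + 1. Bump = 15. G_3 = 14.
G_3 = 14. HB_7(14) = 2·7. Bump = 16. G_4 = 15.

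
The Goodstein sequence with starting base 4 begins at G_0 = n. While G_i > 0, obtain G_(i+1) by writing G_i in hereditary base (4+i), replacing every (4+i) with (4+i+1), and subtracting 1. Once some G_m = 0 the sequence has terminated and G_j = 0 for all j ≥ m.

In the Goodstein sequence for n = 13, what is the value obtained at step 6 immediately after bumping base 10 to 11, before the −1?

23

G_0=13  [base 4] 3·4 + 1  →[4↦5]→  3·5 + 1 = 16  −1 ⇒ G_1=15
G_1=15  [base 5] 3·5  →[5↦6]→  3·6 = 18  −1 ⇒ G_2=17
G_2=17  [base 6] 2·6 + 5  →[6↦7]→  2·7 + 5 = 19  −1 ⇒ G_3=18
G_3=18  [base 7] 2·7 + 4  →[7↦8]→  2·8 + 4 = 20  −1 ⇒ G_4=19
G_4=19  [base 8] 2·8 + 3  →[8↦9]→  2·9 + 3 = 21  −1 ⇒ G_5=20
G_5=20  [base 9] 2·9 + 2  →[9↦10]→  2·10 + 2 = 22  −1 ⇒ G_6=21
G_6=21  [base 10] 2·10 + 1  →[10↦11]→  2·11 + 1 = 23  −1 ⇒ G_7=22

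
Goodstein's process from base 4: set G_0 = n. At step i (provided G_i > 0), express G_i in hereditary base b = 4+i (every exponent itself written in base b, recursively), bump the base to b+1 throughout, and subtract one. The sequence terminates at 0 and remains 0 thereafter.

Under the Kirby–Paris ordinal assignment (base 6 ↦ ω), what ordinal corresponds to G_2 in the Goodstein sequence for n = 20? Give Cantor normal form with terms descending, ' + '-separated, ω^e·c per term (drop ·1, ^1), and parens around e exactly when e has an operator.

ω^2 + 3

20 —HB4→ 4^2 + 4 —bump→ 5^2 + 5 = 30 —(−1)→ 29
29 —HB5→ 5^2 + 4 —bump→ 6^2 + 4 = 40 —(−1)→ 39
39 —HB6→ 6^2 + 3 —bump→ 7^2 + 3 = 52 —(−1)→ 51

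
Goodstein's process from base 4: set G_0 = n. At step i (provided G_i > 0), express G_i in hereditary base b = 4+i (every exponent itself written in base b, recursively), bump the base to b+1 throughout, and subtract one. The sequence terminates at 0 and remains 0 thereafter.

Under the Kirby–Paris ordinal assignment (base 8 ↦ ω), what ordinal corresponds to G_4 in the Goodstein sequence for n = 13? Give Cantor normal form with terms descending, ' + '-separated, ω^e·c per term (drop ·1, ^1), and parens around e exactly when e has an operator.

i=0: 13 = 3·4 + 1 (b=4); 4→5: 3·5 + 1 = 16; 16−1 = 15
i=1: 15 = 3·5 (b=5); 5→6: 3·6 = 18; 18−1 = 17
i=2: 17 = 2·6 + 5 (b=6); 6→7: 2·7 + 5 = 19; 19−1 = 18
i=3: 18 = 2·7 + 4 (b=7); 7→8: 2·8 + 4 = 20; 20−1 = 19
i=4: 19 = 2·8 + 3 (b=8); 8→9: 2·9 + 3 = 21; 21−1 = 20

ω·2 + 3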